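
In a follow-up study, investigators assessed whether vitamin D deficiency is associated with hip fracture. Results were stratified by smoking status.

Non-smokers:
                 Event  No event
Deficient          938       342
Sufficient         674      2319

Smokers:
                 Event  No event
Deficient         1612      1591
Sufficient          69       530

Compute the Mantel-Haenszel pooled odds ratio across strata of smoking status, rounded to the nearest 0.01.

OR_MH = Σ(aᵢdᵢ/nᵢ) / Σ(bᵢcᵢ/nᵢ), where nᵢ is the stratum total.
Stratum 1 (Non-smokers): n = 4273; a·d/n = 938·2319/4273 = 509.0620; b·c/n = 342·674/4273 = 53.9452
Stratum 2 (Smokers): n = 3802; a·d/n = 1612·530/3802 = 224.7133; b·c/n = 1591·69/3802 = 28.8740
OR_MH = (509.0620 + 224.7133) / (53.9452 + 28.8740) = 733.7753 / 82.8193 = 8.85996

8.86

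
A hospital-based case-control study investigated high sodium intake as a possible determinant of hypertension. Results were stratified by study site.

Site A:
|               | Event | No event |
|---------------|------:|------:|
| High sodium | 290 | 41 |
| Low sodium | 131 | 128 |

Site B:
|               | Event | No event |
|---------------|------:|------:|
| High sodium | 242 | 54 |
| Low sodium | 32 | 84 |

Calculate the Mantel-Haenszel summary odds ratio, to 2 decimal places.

OR_MH = Σ(aᵢdᵢ/nᵢ) / Σ(bᵢcᵢ/nᵢ), where nᵢ is the stratum total.
Stratum 1 (Site A): n = 590; a·d/n = 290·128/590 = 62.9153; b·c/n = 41·131/590 = 9.1034
Stratum 2 (Site B): n = 412; a·d/n = 242·84/412 = 49.3398; b·c/n = 54·32/412 = 4.1942
OR_MH = (62.9153 + 49.3398) / (9.1034 + 4.1942) = 112.2551 / 13.2976 = 8.44178

8.44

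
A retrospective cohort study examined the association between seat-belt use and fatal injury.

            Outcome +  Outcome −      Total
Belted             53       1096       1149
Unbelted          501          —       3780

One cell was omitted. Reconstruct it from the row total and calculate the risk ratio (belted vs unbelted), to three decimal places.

The missing cell is in the unexposed row: 3780 − 501 = 3279.
So a = 53, b = 1096, c = 501, d = 3279.
RR = [a/(a+b)] / [c/(c+d)] = (53/1149) / (501/3780) = 0.04613/0.13254 = 0.34802

0.348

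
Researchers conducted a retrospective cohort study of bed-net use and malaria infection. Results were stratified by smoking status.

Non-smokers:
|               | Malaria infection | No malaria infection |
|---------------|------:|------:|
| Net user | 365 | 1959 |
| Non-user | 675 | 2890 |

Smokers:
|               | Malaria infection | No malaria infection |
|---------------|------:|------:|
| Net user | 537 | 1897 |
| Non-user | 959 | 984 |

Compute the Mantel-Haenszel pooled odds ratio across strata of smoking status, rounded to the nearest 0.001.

OR_MH = Σ(aᵢdᵢ/nᵢ) / Σ(bᵢcᵢ/nᵢ), where nᵢ is the stratum total.
Stratum 1 (Non-smokers): n = 5889; a·d/n = 365·2890/5889 = 179.1221; b·c/n = 1959·675/5889 = 224.5415
Stratum 2 (Smokers): n = 4377; a·d/n = 537·984/4377 = 120.7238; b·c/n = 1897·959/4377 = 415.6324
OR_MH = (179.1221 + 120.7238) / (224.5415 + 415.6324) = 299.8459 / 640.1739 = 0.46838

0.468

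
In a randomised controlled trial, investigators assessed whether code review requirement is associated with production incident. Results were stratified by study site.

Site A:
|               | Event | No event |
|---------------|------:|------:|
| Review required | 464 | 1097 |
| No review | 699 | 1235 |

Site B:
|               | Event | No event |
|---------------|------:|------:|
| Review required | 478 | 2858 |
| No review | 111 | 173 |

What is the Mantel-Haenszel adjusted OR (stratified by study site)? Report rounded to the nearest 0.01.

OR_MH = Σ(aᵢdᵢ/nᵢ) / Σ(bᵢcᵢ/nᵢ), where nᵢ is the stratum total.
Stratum 1 (Site A): n = 3495; a·d/n = 464·1235/3495 = 163.9599; b·c/n = 1097·699/3495 = 219.4000
Stratum 2 (Site B): n = 3620; a·d/n = 478·173/3620 = 22.8436; b·c/n = 2858·111/3620 = 87.6348
OR_MH = (163.9599 + 22.8436) / (219.4000 + 87.6348) = 186.8036 / 307.0348 = 0.60841

0.61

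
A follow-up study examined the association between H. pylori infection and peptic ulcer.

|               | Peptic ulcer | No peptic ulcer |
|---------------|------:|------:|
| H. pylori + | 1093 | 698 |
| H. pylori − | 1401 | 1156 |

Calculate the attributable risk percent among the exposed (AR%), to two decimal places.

10.22

Cells: a = 1093, b = 698, c = 1401, d = 1156.
Risk in exposed = 1093/1791 = 0.61027; risk in unexposed = 1401/2557 = 0.54791.
RR = 0.61027/0.54791 = 1.11383
AR% = (RR − 1)/RR × 100 = (1.11383 − 1)/1.11383 × 100 = 10.2193%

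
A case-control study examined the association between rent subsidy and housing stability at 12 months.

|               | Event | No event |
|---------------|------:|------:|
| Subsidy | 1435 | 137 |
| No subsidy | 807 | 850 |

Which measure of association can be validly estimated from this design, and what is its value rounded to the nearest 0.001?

Cells: a = 1435, b = 137, c = 807, d = 850.
This is a case-control study: participants were sampled on outcome status, so risks in the source population cannot be estimated directly — relative risk is not valid here. The odds ratio is the appropriate measure.
OR = (a·d)/(b·c) = (1435 × 850) / (137 × 807) = 1219750 / 110559 = 11.03257

11.033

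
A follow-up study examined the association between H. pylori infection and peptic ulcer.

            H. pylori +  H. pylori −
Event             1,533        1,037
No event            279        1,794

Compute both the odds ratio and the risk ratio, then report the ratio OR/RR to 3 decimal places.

Reading the table with exposure as columns: a = 1533 (H. pylori +, case), b = 279 (H. pylori +, non-case), c = 1037 (H. pylori −, case), d = 1794.
OR = (1533·1794)/(279·1037) = 2750202/289323 = 9.50565
Risk in exposed = 1533/1812 = 0.84603; risk in unexposed = 1037/2831 = 0.36630; RR = 2.30964
OR/RR = 9.50565 / 2.30964 = 4.11563
The outcome is not rare, so the OR lies further from 1 than the RR.

4.116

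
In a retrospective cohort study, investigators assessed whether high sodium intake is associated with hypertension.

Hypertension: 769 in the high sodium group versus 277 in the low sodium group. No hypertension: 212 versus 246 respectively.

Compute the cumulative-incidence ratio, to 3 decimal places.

1.480

From the description: a = 769, b = 212, c = 277, d = 246.
Risk in exposed = 769/981 = 0.78389; risk in unexposed = 277/523 = 0.52964.
RR = 0.78389 / 0.52964 = 1.48006
The risk among the exposed is 1.48 times that among the unexposed.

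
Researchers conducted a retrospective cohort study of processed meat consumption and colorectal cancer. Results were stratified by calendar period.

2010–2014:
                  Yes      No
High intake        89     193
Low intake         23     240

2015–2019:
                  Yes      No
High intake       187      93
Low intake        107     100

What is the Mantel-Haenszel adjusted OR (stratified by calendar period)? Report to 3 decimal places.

OR_MH = Σ(aᵢdᵢ/nᵢ) / Σ(bᵢcᵢ/nᵢ), where nᵢ is the stratum total.
Stratum 1 (2010–2014): n = 545; a·d/n = 89·240/545 = 39.1927; b·c/n = 193·23/545 = 8.1450
Stratum 2 (2015–2019): n = 487; a·d/n = 187·100/487 = 38.3984; b·c/n = 93·107/487 = 20.4333
OR_MH = (39.1927 + 38.3984) / (8.1450 + 20.4333) = 77.5910 / 28.5782 = 2.71504

2.715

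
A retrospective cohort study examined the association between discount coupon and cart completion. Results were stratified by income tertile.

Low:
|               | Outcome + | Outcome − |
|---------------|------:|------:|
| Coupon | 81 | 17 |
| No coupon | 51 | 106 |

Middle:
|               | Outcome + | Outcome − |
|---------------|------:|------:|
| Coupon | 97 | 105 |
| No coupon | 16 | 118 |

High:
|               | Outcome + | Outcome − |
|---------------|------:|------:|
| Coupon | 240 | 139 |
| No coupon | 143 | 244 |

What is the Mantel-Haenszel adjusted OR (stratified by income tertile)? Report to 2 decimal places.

4.20

OR_MH = Σ(aᵢdᵢ/nᵢ) / Σ(bᵢcᵢ/nᵢ), where nᵢ is the stratum total.
Stratum 1 (Low): n = 255; a·d/n = 81·106/255 = 33.6706; b·c/n = 17·51/255 = 3.4000
Stratum 2 (Middle): n = 336; a·d/n = 97·118/336 = 34.0655; b·c/n = 105·16/336 = 5.0000
Stratum 3 (High): n = 766; a·d/n = 240·244/766 = 76.4491; b·c/n = 139·143/766 = 25.9491
OR_MH = (33.6706 + 34.0655 + 76.4491) / (3.4000 + 5.0000 + 25.9491) = 144.1852 / 34.3491 = 4.19764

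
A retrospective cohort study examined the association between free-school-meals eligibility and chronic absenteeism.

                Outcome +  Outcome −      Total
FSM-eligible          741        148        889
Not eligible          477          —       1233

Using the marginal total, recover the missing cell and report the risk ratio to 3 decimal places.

The missing cell is in the unexposed row: 1233 − 477 = 756.
So a = 741, b = 148, c = 477, d = 756.
RR = [a/(a+b)] / [c/(c+d)] = (741/889) / (477/1233) = 0.83352/0.38686 = 2.15457

2.155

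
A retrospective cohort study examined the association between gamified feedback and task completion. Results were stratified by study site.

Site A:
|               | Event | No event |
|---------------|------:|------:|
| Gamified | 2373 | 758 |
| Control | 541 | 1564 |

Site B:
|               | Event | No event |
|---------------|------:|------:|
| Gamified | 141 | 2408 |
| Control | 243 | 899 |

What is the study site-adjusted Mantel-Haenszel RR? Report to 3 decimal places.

RR_MH = Σ(aᵢ·n₀ᵢ/nᵢ) / Σ(cᵢ·n₁ᵢ/nᵢ), with n₁ᵢ = aᵢ+bᵢ (exposed), n₀ᵢ = cᵢ+dᵢ (unexposed), nᵢ = n₁ᵢ+n₀ᵢ.
Stratum 1 (Site A): n₁ = 3131, n₀ = 2105, n = 5236; a·n₀/n = 2373·2105/5236 = 954.0040; c·n₁/n = 541·3131/5236 = 323.5048
Stratum 2 (Site B): n₁ = 2549, n₀ = 1142, n = 3691; a·n₀/n = 141·1142/3691 = 43.6256; c·n₁/n = 243·2549/3691 = 167.8155
RR_MH = (954.0040 + 43.6256) / (323.5048 + 167.8155) = 997.6296 / 491.3203 = 2.03051

2.031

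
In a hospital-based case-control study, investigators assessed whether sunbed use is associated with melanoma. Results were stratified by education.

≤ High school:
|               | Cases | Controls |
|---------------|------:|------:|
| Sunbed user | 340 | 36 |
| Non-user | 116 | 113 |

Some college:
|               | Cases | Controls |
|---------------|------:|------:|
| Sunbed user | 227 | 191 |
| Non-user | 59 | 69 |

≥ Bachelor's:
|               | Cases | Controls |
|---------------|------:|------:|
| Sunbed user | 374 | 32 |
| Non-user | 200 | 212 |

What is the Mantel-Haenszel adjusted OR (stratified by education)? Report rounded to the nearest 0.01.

5.35

OR_MH = Σ(aᵢdᵢ/nᵢ) / Σ(bᵢcᵢ/nᵢ), where nᵢ is the stratum total.
Stratum 1 (≤ High school): n = 605; a·d/n = 340·113/605 = 63.5041; b·c/n = 36·116/605 = 6.9025
Stratum 2 (Some college): n = 546; a·d/n = 227·69/546 = 28.6868; b·c/n = 191·59/546 = 20.6392
Stratum 3 (≥ Bachelor's): n = 818; a·d/n = 374·212/818 = 96.9291; b·c/n = 32·200/818 = 7.8240
OR_MH = (63.5041 + 28.6868 + 96.9291) / (6.9025 + 20.6392 + 7.8240) = 189.1200 / 35.3656 = 5.34757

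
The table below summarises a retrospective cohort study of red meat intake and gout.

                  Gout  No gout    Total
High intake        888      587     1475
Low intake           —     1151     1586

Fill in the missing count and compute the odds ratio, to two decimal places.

4.00

The missing cell is in the unexposed row: 1586 − 1151 = 435.
So a = 888, b = 587, c = 435, d = 1151.
OR = (a·d)/(b·c) = (888 × 1151) / (587 × 435) = 1022088 / 255345 = 4.00277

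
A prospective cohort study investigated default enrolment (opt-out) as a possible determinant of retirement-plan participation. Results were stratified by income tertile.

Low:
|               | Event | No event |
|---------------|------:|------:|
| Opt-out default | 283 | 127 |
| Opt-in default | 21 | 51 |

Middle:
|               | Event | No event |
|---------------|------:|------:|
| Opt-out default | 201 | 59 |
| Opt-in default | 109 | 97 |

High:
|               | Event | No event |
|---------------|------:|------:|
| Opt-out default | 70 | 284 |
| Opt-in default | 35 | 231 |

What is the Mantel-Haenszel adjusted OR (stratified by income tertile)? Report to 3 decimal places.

OR_MH = Σ(aᵢdᵢ/nᵢ) / Σ(bᵢcᵢ/nᵢ), where nᵢ is the stratum total.
Stratum 1 (Low): n = 482; a·d/n = 283·51/482 = 29.9440; b·c/n = 127·21/482 = 5.5332
Stratum 2 (Middle): n = 466; a·d/n = 201·97/466 = 41.8391; b·c/n = 59·109/466 = 13.8004
Stratum 3 (High): n = 620; a·d/n = 70·231/620 = 26.0806; b·c/n = 284·35/620 = 16.0323
OR_MH = (29.9440 + 41.8391 + 26.0806) / (5.5332 + 13.8004 + 16.0323) = 97.8637 / 35.3659 = 2.76718

2.767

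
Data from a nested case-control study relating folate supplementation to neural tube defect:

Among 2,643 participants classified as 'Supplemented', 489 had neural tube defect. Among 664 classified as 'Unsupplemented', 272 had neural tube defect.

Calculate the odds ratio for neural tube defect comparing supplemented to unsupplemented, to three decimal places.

0.327

From the description: a = 489, b = 2154, c = 272, d = 392.
OR = (a·d)/(b·c) = (489 × 392) / (2154 × 272) = 191688 / 585888 = 0.32718
Exposure is associated with lower odds of neural tube defect (OR = 0.33 < 1).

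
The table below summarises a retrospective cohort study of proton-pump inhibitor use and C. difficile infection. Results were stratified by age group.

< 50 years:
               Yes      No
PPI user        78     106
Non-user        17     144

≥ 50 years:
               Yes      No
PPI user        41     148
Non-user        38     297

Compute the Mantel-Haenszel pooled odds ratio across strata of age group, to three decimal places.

OR_MH = Σ(aᵢdᵢ/nᵢ) / Σ(bᵢcᵢ/nᵢ), where nᵢ is the stratum total.
Stratum 1 (< 50 years): n = 345; a·d/n = 78·144/345 = 32.5565; b·c/n = 106·17/345 = 5.2232
Stratum 2 (≥ 50 years): n = 524; a·d/n = 41·297/524 = 23.2385; b·c/n = 148·38/524 = 10.7328
OR_MH = (32.5565 + 23.2385) / (5.2232 + 10.7328) = 55.7951 / 15.9560 = 3.49681

3.497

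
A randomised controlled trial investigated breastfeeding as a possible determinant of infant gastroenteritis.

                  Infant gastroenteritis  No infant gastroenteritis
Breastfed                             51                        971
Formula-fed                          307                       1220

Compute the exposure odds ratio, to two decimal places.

0.21

Cells: a = 51, b = 971, c = 307, d = 1220.
OR = (a·d)/(b·c) = (51 × 1220) / (971 × 307) = 62220 / 298097 = 0.20872
Exposure is associated with lower odds of infant gastroenteritis (OR = 0.21 < 1).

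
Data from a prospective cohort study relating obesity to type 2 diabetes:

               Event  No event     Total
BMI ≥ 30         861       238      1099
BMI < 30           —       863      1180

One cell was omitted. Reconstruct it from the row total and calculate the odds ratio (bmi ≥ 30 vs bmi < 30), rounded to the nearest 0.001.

The missing cell is in the unexposed row: 1180 − 863 = 317.
So a = 861, b = 238, c = 317, d = 863.
OR = (a·d)/(b·c) = (861 × 863) / (238 × 317) = 743043 / 75446 = 9.84867

9.849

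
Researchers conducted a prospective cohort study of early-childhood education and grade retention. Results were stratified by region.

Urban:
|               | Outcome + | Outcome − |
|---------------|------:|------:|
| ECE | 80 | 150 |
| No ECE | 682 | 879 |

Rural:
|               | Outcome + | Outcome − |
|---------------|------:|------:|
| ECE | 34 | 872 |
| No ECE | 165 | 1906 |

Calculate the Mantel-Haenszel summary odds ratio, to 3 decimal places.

OR_MH = Σ(aᵢdᵢ/nᵢ) / Σ(bᵢcᵢ/nᵢ), where nᵢ is the stratum total.
Stratum 1 (Urban): n = 1791; a·d/n = 80·879/1791 = 39.2630; b·c/n = 150·682/1791 = 57.1189
Stratum 2 (Rural): n = 2977; a·d/n = 34·1906/2977 = 21.7682; b·c/n = 872·165/2977 = 48.3305
OR_MH = (39.2630 + 21.7682) / (57.1189 + 48.3305) = 61.0312 / 105.4495 = 0.57877

0.579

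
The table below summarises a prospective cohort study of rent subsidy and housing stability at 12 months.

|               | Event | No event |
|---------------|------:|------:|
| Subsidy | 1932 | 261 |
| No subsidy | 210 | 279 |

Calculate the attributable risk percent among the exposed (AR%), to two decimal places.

Cells: a = 1932, b = 261, c = 210, d = 279.
Risk in exposed = 1932/2193 = 0.88098; risk in unexposed = 210/489 = 0.42945.
RR = 0.88098/0.42945 = 2.05144
AR% = (RR − 1)/RR × 100 = (2.05144 − 1)/2.05144 × 100 = 51.2537%

51.25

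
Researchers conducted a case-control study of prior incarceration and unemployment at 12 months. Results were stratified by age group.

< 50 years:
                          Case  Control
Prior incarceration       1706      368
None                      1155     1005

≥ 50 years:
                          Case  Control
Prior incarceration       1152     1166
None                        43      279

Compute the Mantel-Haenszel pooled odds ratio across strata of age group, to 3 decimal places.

4.412

OR_MH = Σ(aᵢdᵢ/nᵢ) / Σ(bᵢcᵢ/nᵢ), where nᵢ is the stratum total.
Stratum 1 (< 50 years): n = 4234; a·d/n = 1706·1005/4234 = 404.9433; b·c/n = 368·1155/4234 = 100.3873
Stratum 2 (≥ 50 years): n = 2640; a·d/n = 1152·279/2640 = 121.7455; b·c/n = 1166·43/2640 = 18.9917
OR_MH = (404.9433 + 121.7455) / (100.3873 + 18.9917) = 526.6888 / 119.3790 = 4.41190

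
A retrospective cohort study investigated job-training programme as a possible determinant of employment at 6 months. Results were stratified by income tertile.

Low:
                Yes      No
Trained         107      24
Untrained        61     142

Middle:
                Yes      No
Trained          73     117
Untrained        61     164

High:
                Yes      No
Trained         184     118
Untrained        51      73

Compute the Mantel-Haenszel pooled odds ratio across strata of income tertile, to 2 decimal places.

2.96

OR_MH = Σ(aᵢdᵢ/nᵢ) / Σ(bᵢcᵢ/nᵢ), where nᵢ is the stratum total.
Stratum 1 (Low): n = 334; a·d/n = 107·142/334 = 45.4910; b·c/n = 24·61/334 = 4.3832
Stratum 2 (Middle): n = 415; a·d/n = 73·164/415 = 28.8482; b·c/n = 117·61/415 = 17.1976
Stratum 3 (High): n = 426; a·d/n = 184·73/426 = 31.5305; b·c/n = 118·51/426 = 14.1268
OR_MH = (45.4910 + 28.8482 + 31.5305) / (4.3832 + 17.1976 + 14.1268) = 105.8697 / 35.7076 = 2.96491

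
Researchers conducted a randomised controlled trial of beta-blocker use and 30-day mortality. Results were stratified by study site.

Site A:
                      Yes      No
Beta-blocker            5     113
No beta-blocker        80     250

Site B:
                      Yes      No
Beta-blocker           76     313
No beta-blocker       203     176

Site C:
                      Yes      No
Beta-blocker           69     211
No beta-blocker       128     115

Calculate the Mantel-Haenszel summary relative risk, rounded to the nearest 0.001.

0.381

RR_MH = Σ(aᵢ·n₀ᵢ/nᵢ) / Σ(cᵢ·n₁ᵢ/nᵢ), with n₁ᵢ = aᵢ+bᵢ (exposed), n₀ᵢ = cᵢ+dᵢ (unexposed), nᵢ = n₁ᵢ+n₀ᵢ.
Stratum 1 (Site A): n₁ = 118, n₀ = 330, n = 448; a·n₀/n = 5·330/448 = 3.6830; c·n₁/n = 80·118/448 = 21.0714
Stratum 2 (Site B): n₁ = 389, n₀ = 379, n = 768; a·n₀/n = 76·379/768 = 37.5052; c·n₁/n = 203·389/768 = 102.8216
Stratum 3 (Site C): n₁ = 280, n₀ = 243, n = 523; a·n₀/n = 69·243/523 = 32.0593; c·n₁/n = 128·280/523 = 68.5277
RR_MH = (3.6830 + 37.5052 + 32.0593) / (21.0714 + 102.8216 + 68.5277) = 73.2475 / 192.4208 = 0.38066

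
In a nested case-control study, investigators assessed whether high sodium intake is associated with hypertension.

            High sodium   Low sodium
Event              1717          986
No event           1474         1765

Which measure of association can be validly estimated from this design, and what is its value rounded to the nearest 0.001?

Reading the table with exposure as columns: a = 1717 (High sodium, case), b = 1474 (High sodium, non-case), c = 986 (Low sodium, case), d = 1765.
This is a nested case-control study: participants were sampled on outcome status, so risks in the source population cannot be estimated directly — relative risk is not valid here. The odds ratio is the appropriate measure.
OR = (a·d)/(b·c) = (1717 × 1765) / (1474 × 986) = 3030505 / 1453364 = 2.08517

2.085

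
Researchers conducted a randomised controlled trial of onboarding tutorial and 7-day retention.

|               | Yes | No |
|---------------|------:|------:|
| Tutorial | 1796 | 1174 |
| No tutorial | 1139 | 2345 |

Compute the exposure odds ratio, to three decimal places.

3.150

Cells: a = 1796, b = 1174, c = 1139, d = 2345.
OR = (a·d)/(b·c) = (1796 × 2345) / (1174 × 1139) = 4211620 / 1337186 = 3.14961
The odds of 7-day retention are about 3.15 times as high in the tutorial group.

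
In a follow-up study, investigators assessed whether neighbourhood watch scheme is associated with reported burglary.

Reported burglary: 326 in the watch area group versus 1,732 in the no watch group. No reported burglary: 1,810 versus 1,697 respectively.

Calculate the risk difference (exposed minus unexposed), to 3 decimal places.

From the description: a = 326, b = 1810, c = 1732, d = 1697.
Risk in exposed = 326/2136 = 0.152622; risk in unexposed = 1732/3429 = 0.505104.
Risk difference = 0.152622 − 0.505104 = -0.352482

-0.352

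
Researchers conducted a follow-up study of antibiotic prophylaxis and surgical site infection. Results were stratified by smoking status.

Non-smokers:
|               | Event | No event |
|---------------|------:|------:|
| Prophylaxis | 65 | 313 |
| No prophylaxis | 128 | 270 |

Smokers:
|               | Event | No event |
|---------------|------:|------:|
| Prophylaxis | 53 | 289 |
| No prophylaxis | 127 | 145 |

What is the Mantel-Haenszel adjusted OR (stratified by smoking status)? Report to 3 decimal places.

0.315

OR_MH = Σ(aᵢdᵢ/nᵢ) / Σ(bᵢcᵢ/nᵢ), where nᵢ is the stratum total.
Stratum 1 (Non-smokers): n = 776; a·d/n = 65·270/776 = 22.6160; b·c/n = 313·128/776 = 51.6289
Stratum 2 (Smokers): n = 614; a·d/n = 53·145/614 = 12.5163; b·c/n = 289·127/614 = 59.7769
OR_MH = (22.6160 + 12.5163) / (51.6289 + 59.7769) = 35.1323 / 111.4057 = 0.31535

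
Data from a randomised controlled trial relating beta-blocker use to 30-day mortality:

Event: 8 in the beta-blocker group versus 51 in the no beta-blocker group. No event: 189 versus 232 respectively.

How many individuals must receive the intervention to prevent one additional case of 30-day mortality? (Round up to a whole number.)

Risk in treated group = 8/197 = 0.04061; risk in control = 51/283 = 0.18021.
Absolute risk reduction = 0.18021 − 0.04061 = 0.13960
NNT = 1 / ARR = 1 / 0.13960 = 7.163 → round up → 8

8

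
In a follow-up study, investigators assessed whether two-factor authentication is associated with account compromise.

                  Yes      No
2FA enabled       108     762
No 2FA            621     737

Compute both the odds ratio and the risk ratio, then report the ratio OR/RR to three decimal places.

0.620

Cells: a = 108, b = 762, c = 621, d = 737.
OR = (108·737)/(762·621) = 79596/473202 = 0.16821
Risk in exposed = 108/870 = 0.12414; risk in unexposed = 621/1358 = 0.45729; RR = 0.27146
OR/RR = 0.16821 / 0.27146 = 0.61963
The outcome is not rare, so the OR lies further from 1 than the RR.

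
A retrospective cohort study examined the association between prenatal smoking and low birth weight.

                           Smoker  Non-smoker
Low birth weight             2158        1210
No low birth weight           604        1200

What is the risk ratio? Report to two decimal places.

1.56

Reading the table with exposure as columns: a = 2158 (Smoker, case), b = 604 (Smoker, non-case), c = 1210 (Non-smoker, case), d = 1200.
Risk in exposed = 2158/2762 = 0.78132; risk in unexposed = 1210/2410 = 0.50207.
RR = 0.78132 / 0.50207 = 1.55618
The risk among the exposed is 1.56 times that among the unexposed.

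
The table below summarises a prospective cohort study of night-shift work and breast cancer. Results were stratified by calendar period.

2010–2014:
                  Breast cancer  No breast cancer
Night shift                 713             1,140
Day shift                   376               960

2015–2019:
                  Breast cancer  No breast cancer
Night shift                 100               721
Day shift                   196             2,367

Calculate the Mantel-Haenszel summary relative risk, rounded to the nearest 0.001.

RR_MH = Σ(aᵢ·n₀ᵢ/nᵢ) / Σ(cᵢ·n₁ᵢ/nᵢ), with n₁ᵢ = aᵢ+bᵢ (exposed), n₀ᵢ = cᵢ+dᵢ (unexposed), nᵢ = n₁ᵢ+n₀ᵢ.
Stratum 1 (2010–2014): n₁ = 1853, n₀ = 1336, n = 3189; a·n₀/n = 713·1336/3189 = 298.7043; c·n₁/n = 376·1853/3189 = 218.4785
Stratum 2 (2015–2019): n₁ = 821, n₀ = 2563, n = 3384; a·n₀/n = 100·2563/3384 = 75.7388; c·n₁/n = 196·821/3384 = 47.5520
RR_MH = (298.7043 + 75.7388) / (218.4785 + 47.5520) = 374.4431 / 266.0305 = 1.40752

1.408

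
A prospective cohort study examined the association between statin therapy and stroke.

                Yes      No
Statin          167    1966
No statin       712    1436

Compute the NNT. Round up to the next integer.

4

Risk in treated group = 167/2133 = 0.07829; risk in control = 712/2148 = 0.33147.
Absolute risk reduction = 0.33147 − 0.07829 = 0.25318
NNT = 1 / ARR = 1 / 0.25318 = 3.950 → round up → 4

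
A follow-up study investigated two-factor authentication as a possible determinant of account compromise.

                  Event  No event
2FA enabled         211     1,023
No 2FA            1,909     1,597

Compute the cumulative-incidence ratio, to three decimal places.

0.314

Cells: a = 211, b = 1023, c = 1909, d = 1597.
Risk in exposed = 211/1234 = 0.17099; risk in unexposed = 1909/3506 = 0.54450.
RR = 0.17099 / 0.54450 = 0.31403
The risk is 69% lower among the exposed than among the unexposed.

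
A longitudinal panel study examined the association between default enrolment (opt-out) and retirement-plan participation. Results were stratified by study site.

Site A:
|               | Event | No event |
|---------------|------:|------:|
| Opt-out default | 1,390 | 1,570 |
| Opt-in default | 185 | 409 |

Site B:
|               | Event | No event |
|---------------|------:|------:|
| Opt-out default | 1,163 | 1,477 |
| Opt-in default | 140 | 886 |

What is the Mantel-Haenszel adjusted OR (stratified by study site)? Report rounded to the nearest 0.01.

OR_MH = Σ(aᵢdᵢ/nᵢ) / Σ(bᵢcᵢ/nᵢ), where nᵢ is the stratum total.
Stratum 1 (Site A): n = 3554; a·d/n = 1390·409/3554 = 159.9634; b·c/n = 1570·185/3554 = 81.7248
Stratum 2 (Site B): n = 3666; a·d/n = 1163·886/3666 = 281.0742; b·c/n = 1477·140/3666 = 56.4048
OR_MH = (159.9634 + 281.0742) / (81.7248 + 56.4048) = 441.0376 / 138.1296 = 3.19293

3.19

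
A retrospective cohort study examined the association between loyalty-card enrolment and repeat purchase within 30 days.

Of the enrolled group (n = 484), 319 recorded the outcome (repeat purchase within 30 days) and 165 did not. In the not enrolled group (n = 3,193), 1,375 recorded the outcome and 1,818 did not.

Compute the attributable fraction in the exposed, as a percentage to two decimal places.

34.66

From the description: a = 319, b = 165, c = 1375, d = 1818.
Risk in exposed = 319/484 = 0.65909; risk in unexposed = 1375/3193 = 0.43063.
RR = 0.65909/0.43063 = 1.53053
AR% = (RR − 1)/RR × 100 = (1.53053 − 1)/1.53053 × 100 = 34.6631%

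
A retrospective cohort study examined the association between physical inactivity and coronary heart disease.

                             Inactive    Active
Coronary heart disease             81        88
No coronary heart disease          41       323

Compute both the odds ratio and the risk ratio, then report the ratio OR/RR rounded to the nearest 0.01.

2.34

Reading the table with exposure as columns: a = 81 (Inactive, case), b = 41 (Inactive, non-case), c = 88 (Active, case), d = 323.
OR = (81·323)/(41·88) = 26163/3608 = 7.25139
Risk in exposed = 81/122 = 0.66393; risk in unexposed = 88/411 = 0.21411; RR = 3.10088
OR/RR = 7.25139 / 3.10088 = 2.33850
The outcome is not rare, so the OR lies further from 1 than the RR.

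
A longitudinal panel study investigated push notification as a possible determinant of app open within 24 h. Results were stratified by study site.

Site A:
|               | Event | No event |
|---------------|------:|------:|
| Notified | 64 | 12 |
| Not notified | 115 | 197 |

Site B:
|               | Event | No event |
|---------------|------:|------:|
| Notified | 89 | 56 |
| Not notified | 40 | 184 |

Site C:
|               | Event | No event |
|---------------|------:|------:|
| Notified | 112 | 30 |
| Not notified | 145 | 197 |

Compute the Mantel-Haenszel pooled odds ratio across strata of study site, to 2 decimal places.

OR_MH = Σ(aᵢdᵢ/nᵢ) / Σ(bᵢcᵢ/nᵢ), where nᵢ is the stratum total.
Stratum 1 (Site A): n = 388; a·d/n = 64·197/388 = 32.4948; b·c/n = 12·115/388 = 3.5567
Stratum 2 (Site B): n = 369; a·d/n = 89·184/369 = 44.3794; b·c/n = 56·40/369 = 6.0705
Stratum 3 (Site C): n = 484; a·d/n = 112·197/484 = 45.5868; b·c/n = 30·145/484 = 8.9876
OR_MH = (32.4948 + 44.3794 + 45.5868) / (3.5567 + 6.0705 + 8.9876) = 122.4610 / 18.6148 = 6.57870

6.58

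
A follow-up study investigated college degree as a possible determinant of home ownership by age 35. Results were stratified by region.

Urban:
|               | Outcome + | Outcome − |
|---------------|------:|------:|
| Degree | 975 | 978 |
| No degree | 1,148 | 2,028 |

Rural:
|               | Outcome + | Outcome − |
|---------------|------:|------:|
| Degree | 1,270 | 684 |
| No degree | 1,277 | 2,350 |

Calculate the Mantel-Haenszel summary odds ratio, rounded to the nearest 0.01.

OR_MH = Σ(aᵢdᵢ/nᵢ) / Σ(bᵢcᵢ/nᵢ), where nᵢ is the stratum total.
Stratum 1 (Urban): n = 5129; a·d/n = 975·2028/5129 = 385.5137; b·c/n = 978·1148/5129 = 218.9012
Stratum 2 (Rural): n = 5581; a·d/n = 1270·2350/5581 = 534.7608; b·c/n = 684·1277/5581 = 156.5074
OR_MH = (385.5137 + 534.7608) / (218.9012 + 156.5074) = 920.2745 / 375.4086 = 2.45139

2.45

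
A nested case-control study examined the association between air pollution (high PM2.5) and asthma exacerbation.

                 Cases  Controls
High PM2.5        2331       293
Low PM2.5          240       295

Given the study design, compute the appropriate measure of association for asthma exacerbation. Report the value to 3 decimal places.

9.779

Cells: a = 2331, b = 293, c = 240, d = 295.
This is a nested case-control study: participants were sampled on outcome status, so risks in the source population cannot be estimated directly — relative risk is not valid here. The odds ratio is the appropriate measure.
OR = (a·d)/(b·c) = (2331 × 295) / (293 × 240) = 687645 / 70320 = 9.77880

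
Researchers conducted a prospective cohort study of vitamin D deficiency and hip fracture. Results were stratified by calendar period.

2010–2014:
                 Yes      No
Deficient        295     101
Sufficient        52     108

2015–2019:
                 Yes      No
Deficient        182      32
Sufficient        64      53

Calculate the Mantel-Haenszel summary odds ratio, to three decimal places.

OR_MH = Σ(aᵢdᵢ/nᵢ) / Σ(bᵢcᵢ/nᵢ), where nᵢ is the stratum total.
Stratum 1 (2010–2014): n = 556; a·d/n = 295·108/556 = 57.3022; b·c/n = 101·52/556 = 9.4460
Stratum 2 (2015–2019): n = 331; a·d/n = 182·53/331 = 29.1420; b·c/n = 32·64/331 = 6.1873
OR_MH = (57.3022 + 29.1420) / (9.4460 + 6.1873) = 86.4442 / 15.6334 = 5.52947

5.529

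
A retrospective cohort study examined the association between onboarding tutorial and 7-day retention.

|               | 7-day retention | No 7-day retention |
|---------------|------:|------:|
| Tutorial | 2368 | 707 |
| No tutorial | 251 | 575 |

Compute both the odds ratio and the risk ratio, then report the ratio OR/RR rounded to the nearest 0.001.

Cells: a = 2368, b = 707, c = 251, d = 575.
OR = (2368·575)/(707·251) = 1361600/177457 = 7.67284
Risk in exposed = 2368/3075 = 0.77008; risk in unexposed = 251/826 = 0.30387; RR = 2.53421
OR/RR = 7.67284 / 2.53421 = 3.02770
The outcome is not rare, so the OR lies further from 1 than the RR.

3.028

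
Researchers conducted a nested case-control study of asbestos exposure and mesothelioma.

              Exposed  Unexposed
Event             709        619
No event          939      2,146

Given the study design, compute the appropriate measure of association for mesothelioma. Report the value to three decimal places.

Reading the table with exposure as columns: a = 709 (Exposed, case), b = 939 (Exposed, non-case), c = 619 (Unexposed, case), d = 2146.
This is a nested case-control study: participants were sampled on outcome status, so risks in the source population cannot be estimated directly — relative risk is not valid here. The odds ratio is the appropriate measure.
OR = (a·d)/(b·c) = (709 × 2146) / (939 × 619) = 1521514 / 581241 = 2.61770

2.618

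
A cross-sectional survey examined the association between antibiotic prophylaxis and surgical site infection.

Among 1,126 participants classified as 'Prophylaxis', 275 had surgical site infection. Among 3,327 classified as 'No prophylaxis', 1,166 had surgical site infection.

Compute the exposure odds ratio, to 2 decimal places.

0.60

From the description: a = 275, b = 851, c = 1166, d = 2161.
OR = (a·d)/(b·c) = (275 × 2161) / (851 × 1166) = 594275 / 992266 = 0.59891
Exposure is associated with lower odds of surgical site infection (OR = 0.60 < 1).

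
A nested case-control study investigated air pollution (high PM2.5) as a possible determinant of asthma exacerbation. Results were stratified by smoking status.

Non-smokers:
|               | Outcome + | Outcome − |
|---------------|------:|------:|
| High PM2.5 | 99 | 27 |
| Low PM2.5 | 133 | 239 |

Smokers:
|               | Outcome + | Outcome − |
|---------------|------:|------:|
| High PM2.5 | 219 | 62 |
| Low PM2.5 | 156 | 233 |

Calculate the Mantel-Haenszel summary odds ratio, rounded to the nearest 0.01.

5.71

OR_MH = Σ(aᵢdᵢ/nᵢ) / Σ(bᵢcᵢ/nᵢ), where nᵢ is the stratum total.
Stratum 1 (Non-smokers): n = 498; a·d/n = 99·239/498 = 47.5120; b·c/n = 27·133/498 = 7.2108
Stratum 2 (Smokers): n = 670; a·d/n = 219·233/670 = 76.1597; b·c/n = 62·156/670 = 14.4358
OR_MH = (47.5120 + 76.1597) / (7.2108 + 14.4358) = 123.6717 / 21.6467 = 5.71320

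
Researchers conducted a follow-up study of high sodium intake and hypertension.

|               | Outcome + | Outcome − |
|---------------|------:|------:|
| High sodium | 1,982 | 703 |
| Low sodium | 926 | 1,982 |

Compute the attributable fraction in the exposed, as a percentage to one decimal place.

Cells: a = 1982, b = 703, c = 926, d = 1982.
Risk in exposed = 1982/2685 = 0.73818; risk in unexposed = 926/2908 = 0.31843.
RR = 0.73818/0.31843 = 2.31816
AR% = (RR − 1)/RR × 100 = (2.31816 − 1)/2.31816 × 100 = 56.8623%

56.9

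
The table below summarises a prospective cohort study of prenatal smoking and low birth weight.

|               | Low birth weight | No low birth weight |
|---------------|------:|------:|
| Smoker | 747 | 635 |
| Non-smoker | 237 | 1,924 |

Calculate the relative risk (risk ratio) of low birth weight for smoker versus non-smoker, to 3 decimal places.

Cells: a = 747, b = 635, c = 237, d = 1924.
Risk in exposed = 747/1382 = 0.54052; risk in unexposed = 237/2161 = 0.10967.
RR = 0.54052 / 0.10967 = 4.92855
The risk among the exposed is 4.93 times that among the unexposed.

4.929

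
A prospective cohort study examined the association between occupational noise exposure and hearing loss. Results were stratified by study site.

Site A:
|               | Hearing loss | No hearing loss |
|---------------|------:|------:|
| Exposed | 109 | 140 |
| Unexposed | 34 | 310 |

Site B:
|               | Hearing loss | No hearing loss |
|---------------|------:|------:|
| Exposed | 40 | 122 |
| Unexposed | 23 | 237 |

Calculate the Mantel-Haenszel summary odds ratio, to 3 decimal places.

5.413

OR_MH = Σ(aᵢdᵢ/nᵢ) / Σ(bᵢcᵢ/nᵢ), where nᵢ is the stratum total.
Stratum 1 (Site A): n = 593; a·d/n = 109·310/593 = 56.9815; b·c/n = 140·34/593 = 8.0270
Stratum 2 (Site B): n = 422; a·d/n = 40·237/422 = 22.4645; b·c/n = 122·23/422 = 6.6493
OR_MH = (56.9815 + 22.4645) / (8.0270 + 6.6493) = 79.4459 / 14.6763 = 5.41322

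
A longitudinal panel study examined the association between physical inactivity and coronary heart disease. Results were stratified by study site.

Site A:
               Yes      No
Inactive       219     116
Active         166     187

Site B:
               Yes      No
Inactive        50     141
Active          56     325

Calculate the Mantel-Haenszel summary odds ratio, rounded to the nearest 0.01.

2.10

OR_MH = Σ(aᵢdᵢ/nᵢ) / Σ(bᵢcᵢ/nᵢ), where nᵢ is the stratum total.
Stratum 1 (Site A): n = 688; a·d/n = 219·187/688 = 59.5247; b·c/n = 116·166/688 = 27.9884
Stratum 2 (Site B): n = 572; a·d/n = 50·325/572 = 28.4091; b·c/n = 141·56/572 = 13.8042
OR_MH = (59.5247 + 28.4091) / (27.9884 + 13.8042) = 87.9338 / 41.7926 = 2.10405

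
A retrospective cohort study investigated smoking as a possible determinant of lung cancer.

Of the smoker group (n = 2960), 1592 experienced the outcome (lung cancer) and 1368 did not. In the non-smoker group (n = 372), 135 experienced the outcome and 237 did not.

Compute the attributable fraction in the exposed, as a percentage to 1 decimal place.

From the description: a = 1592, b = 1368, c = 135, d = 237.
Risk in exposed = 1592/2960 = 0.53784; risk in unexposed = 135/372 = 0.36290.
RR = 0.53784/0.36290 = 1.48204
AR% = (RR − 1)/RR × 100 = (1.48204 − 1)/1.48204 × 100 = 32.5255%

32.5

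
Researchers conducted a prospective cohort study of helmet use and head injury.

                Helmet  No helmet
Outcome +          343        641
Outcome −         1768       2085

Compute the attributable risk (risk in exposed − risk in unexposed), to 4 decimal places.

Reading the table with exposure as columns: a = 343 (Helmet, case), b = 1768 (Helmet, non-case), c = 641 (No helmet, case), d = 2085.
Risk in exposed = 343/2111 = 0.162482; risk in unexposed = 641/2726 = 0.235143.
Risk difference = 0.162482 − 0.235143 = -0.072661

-0.0727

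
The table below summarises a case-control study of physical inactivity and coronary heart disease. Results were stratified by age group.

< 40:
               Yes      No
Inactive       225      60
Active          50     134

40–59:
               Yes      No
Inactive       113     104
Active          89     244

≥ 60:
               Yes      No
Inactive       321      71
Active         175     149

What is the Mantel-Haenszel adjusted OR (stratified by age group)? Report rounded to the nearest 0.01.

4.47

OR_MH = Σ(aᵢdᵢ/nᵢ) / Σ(bᵢcᵢ/nᵢ), where nᵢ is the stratum total.
Stratum 1 (< 40): n = 469; a·d/n = 225·134/469 = 64.2857; b·c/n = 60·50/469 = 6.3966
Stratum 2 (40–59): n = 550; a·d/n = 113·244/550 = 50.1309; b·c/n = 104·89/550 = 16.8291
Stratum 3 (≥ 60): n = 716; a·d/n = 321·149/716 = 66.8003; b·c/n = 71·175/716 = 17.3534
OR_MH = (64.2857 + 50.1309 + 66.8003) / (6.3966 + 16.8291 + 17.3534) = 181.2169 / 40.5790 = 4.46578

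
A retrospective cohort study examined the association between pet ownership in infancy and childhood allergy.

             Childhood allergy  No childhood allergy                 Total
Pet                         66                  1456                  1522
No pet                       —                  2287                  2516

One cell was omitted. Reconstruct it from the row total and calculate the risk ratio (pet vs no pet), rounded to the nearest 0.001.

0.476

The missing cell is in the unexposed row: 2516 − 2287 = 229.
So a = 66, b = 1456, c = 229, d = 2287.
RR = [a/(a+b)] / [c/(c+d)] = (66/1522) / (229/2516) = 0.04336/0.09102 = 0.47644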